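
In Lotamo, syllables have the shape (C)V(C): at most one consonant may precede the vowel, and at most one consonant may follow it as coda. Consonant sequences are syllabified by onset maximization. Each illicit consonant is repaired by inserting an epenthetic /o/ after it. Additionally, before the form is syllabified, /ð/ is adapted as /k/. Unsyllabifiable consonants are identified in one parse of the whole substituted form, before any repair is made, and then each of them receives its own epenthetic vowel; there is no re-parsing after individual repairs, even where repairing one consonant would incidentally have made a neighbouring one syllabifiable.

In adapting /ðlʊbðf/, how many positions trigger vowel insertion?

3

After substitution the input is /klʊbkf/.
The unsyllabifiable consonants are /k/, /k/, /f/; each receives one epenthetic vowel.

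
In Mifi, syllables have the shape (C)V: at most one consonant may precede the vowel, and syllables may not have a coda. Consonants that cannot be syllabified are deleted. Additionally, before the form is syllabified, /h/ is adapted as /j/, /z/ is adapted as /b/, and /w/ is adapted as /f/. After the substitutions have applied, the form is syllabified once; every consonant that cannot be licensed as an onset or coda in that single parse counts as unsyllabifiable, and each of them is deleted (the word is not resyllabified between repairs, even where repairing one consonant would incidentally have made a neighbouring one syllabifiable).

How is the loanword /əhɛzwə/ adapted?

Substitution: /h/ → /j/, /z/ → /b/, /w/ → /f/, giving /əjɛbfə/.
Syllabifying with onset maximization leaves /b/ stranded (no codas are permitted; onsets are limited to one consonant).
Deleting the stranded consonants removes /b/.

əjɛfə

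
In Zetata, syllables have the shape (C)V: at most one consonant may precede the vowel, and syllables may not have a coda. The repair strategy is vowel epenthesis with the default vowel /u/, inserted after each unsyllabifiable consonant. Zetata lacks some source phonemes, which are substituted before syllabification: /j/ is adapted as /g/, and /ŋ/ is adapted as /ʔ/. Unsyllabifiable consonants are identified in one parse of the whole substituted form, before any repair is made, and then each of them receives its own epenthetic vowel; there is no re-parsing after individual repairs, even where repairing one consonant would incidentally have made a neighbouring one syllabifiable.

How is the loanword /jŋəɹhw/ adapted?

guʔəɹuhuwu

Substitution: /j/ → /g/, /ŋ/ → /ʔ/, giving /gʔəɹhw/.
Under (C)V, the unsyllabifiable consonants are /g/, /ɹ/, /h/, /w/ (no codas are permitted; onsets are limited to one consonant).
Epenthesis after each stranded consonant: /g/ → /gu/, /ɹ/ → /ɹu/, /h/ → /hu/, /w/ → /wu/.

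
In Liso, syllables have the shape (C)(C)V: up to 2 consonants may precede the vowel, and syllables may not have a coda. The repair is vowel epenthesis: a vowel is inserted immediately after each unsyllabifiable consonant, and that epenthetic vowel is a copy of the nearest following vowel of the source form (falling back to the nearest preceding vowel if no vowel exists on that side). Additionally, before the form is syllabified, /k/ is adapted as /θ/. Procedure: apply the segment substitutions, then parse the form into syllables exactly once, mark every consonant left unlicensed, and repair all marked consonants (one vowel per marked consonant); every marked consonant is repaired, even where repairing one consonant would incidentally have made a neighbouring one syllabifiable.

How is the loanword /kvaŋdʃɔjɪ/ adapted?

Substitution: /k/ → /θ/, giving /θvaŋdʃɔjɪ/.
The consonants /ŋ/ cannot be parsed into a legal (C)(C)V syllable (no codas are permitted; onsets may contain at most 2 consonants).
Each unlicensed consonant becomes the onset of a new syllable: /ŋ/ → /ŋɔ/.

θvaŋɔdʃɔjɪ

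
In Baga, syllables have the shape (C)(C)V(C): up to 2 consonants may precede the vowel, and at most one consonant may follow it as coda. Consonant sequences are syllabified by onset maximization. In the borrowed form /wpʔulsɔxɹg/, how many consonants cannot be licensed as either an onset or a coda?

The consonants /w/, /ɹ/, /g/ cannot be parsed into a legal (C)(C)V(C) syllable (at most one coda consonant is licensed; onsets may contain at most 2 consonants).

3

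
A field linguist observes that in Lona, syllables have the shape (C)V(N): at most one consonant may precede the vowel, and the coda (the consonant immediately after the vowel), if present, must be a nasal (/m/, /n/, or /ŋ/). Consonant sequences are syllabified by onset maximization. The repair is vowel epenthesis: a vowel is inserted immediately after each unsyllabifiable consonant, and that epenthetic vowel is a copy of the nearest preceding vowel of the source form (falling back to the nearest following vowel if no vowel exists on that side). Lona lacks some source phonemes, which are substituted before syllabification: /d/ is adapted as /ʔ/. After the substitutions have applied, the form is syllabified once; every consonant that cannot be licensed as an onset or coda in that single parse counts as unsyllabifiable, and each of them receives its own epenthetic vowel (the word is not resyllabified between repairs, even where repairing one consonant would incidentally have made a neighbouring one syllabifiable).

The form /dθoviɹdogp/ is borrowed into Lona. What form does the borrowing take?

Substitution: /d/ → /ʔ/, giving /ʔθoviɹʔogp/.
Syllabifying with onset maximization leaves /ʔ/, /ɹ/, /g/, /p/ stranded (only a nasal (/m/, /n/, or /ŋ/) is licensed in coda position; onsets are limited to one consonant).
Each unlicensed consonant becomes the onset of a new syllable: /ʔ/ → /ʔo/, /ɹ/ → /ɹi/, /g/ → /go/, /p/ → /po/.

ʔoθoviɹiʔogopo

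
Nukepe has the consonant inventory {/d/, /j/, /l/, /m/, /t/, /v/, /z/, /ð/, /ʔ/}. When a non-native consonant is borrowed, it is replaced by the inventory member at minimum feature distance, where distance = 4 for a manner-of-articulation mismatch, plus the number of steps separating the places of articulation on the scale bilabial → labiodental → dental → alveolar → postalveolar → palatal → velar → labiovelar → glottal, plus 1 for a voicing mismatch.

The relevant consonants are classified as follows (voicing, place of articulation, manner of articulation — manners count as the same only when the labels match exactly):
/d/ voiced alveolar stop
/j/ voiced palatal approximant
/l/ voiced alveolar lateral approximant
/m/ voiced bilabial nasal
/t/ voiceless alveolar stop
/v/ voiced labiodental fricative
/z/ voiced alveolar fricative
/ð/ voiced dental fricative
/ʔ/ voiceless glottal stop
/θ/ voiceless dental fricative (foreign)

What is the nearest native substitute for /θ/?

/ð/ is closest: same manner (fricative), place distance 0 (dental→dental), voicing differs (+1); total 1. Next closest is /v/ at distance 2.

ð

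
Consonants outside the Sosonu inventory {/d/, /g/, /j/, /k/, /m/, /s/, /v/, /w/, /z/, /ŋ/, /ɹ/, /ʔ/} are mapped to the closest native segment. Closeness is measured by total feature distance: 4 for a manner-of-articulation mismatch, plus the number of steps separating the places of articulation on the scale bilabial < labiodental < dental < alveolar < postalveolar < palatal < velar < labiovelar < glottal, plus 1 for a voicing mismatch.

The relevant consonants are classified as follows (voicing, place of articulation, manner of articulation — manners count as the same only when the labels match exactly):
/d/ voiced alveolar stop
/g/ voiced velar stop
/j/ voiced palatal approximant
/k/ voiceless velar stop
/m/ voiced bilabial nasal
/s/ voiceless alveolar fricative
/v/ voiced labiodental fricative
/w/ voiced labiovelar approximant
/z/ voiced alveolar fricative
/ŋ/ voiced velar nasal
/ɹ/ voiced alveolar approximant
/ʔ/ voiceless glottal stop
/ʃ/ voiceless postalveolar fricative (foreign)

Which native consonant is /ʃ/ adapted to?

/s/ is closest: same manner (fricative), place distance 1 (postalveolar→alveolar), same voicing; total 1. Next closest is /z/ at distance 2.

s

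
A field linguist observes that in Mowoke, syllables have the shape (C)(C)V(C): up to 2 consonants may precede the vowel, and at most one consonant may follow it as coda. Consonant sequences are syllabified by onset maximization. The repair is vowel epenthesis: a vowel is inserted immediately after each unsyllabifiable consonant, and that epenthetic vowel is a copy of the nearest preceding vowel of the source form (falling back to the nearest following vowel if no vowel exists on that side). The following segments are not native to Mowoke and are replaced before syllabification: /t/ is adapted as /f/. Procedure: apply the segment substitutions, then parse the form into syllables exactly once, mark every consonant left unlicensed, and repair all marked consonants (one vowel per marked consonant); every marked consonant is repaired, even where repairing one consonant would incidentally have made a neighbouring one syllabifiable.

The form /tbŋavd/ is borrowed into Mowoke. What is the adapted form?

fabŋavda

Substitution: /t/ → /f/, giving /fbŋavd/.
Syllabifying with onset maximization leaves /f/, /d/ stranded (at most one coda consonant is licensed; onsets may contain at most 2 consonants).
Each unlicensed consonant becomes the onset of a new syllable: /f/ → /fa/, /d/ → /da/.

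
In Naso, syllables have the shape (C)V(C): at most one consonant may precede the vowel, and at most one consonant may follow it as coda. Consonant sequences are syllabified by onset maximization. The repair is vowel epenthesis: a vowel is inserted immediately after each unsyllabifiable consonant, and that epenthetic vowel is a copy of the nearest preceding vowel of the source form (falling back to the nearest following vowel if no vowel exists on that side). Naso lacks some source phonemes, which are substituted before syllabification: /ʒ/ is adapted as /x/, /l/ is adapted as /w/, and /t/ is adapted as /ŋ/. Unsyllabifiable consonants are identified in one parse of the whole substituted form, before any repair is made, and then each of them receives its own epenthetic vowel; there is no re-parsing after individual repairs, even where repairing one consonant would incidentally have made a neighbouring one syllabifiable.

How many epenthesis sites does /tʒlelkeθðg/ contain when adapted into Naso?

4

After substitution the input is /ŋxwewkeθðg/.
The unsyllabifiable consonants are /ŋ/, /x/, /ð/, /g/; each receives one epenthetic vowel.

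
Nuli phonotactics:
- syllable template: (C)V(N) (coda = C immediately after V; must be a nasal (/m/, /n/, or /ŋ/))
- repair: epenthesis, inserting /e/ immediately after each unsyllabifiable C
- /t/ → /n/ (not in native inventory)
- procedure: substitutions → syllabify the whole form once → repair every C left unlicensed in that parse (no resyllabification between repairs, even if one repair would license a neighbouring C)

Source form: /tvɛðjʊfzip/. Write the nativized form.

Substitution: /t/ → /n/, giving /nvɛðjʊfzip/.
Syllabifying with onset maximization leaves /n/, /ð/, /f/, /p/ stranded (only a nasal (/m/, /n/, or /ŋ/) is licensed in coda position; onsets are limited to one consonant).
Each unlicensed consonant becomes the onset of a new syllable: /n/ → /ne/, /ð/ → /ðe/, /f/ → /fe/, /p/ → /pe/.

nevɛðejʊfezipe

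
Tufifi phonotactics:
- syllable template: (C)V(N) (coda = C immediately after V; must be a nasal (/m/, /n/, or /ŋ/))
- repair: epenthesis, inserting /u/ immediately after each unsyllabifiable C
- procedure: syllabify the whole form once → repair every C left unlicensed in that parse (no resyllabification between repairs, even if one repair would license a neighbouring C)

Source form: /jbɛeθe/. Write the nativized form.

Syllabifying with onset maximization leaves /j/ stranded (only a nasal (/m/, /n/, or /ŋ/) is licensed in coda position; onsets are limited to one consonant).
Inserting the epenthetic vowel yields /j/ → /ju/.

jubɛeθe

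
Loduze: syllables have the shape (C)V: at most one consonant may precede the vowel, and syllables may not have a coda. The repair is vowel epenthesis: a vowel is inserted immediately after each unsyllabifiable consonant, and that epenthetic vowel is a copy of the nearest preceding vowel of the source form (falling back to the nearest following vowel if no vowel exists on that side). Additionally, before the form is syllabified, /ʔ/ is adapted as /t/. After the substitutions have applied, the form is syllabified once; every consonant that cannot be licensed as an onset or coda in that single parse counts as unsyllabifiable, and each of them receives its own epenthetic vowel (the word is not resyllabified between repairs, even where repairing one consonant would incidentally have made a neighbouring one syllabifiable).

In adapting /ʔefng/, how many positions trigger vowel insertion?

3

After substitution the input is /tefng/.
The unsyllabifiable consonants are /f/, /n/, /g/; each receives one epenthetic vowel.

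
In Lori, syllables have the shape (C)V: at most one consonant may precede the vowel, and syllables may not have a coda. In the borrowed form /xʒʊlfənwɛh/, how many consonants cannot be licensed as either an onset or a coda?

Syllabifying with onset maximization leaves /x/, /l/, /n/, /h/ stranded (no codas are permitted; onsets are limited to one consonant).

4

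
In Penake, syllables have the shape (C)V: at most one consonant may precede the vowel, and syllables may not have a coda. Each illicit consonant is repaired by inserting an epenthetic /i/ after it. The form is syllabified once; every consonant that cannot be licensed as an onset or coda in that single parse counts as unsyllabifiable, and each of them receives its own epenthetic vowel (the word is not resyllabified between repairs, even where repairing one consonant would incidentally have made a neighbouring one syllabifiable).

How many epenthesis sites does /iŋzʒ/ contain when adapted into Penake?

The unsyllabifiable consonants are /ŋ/, /z/, /ʒ/; each receives one epenthetic vowel.

3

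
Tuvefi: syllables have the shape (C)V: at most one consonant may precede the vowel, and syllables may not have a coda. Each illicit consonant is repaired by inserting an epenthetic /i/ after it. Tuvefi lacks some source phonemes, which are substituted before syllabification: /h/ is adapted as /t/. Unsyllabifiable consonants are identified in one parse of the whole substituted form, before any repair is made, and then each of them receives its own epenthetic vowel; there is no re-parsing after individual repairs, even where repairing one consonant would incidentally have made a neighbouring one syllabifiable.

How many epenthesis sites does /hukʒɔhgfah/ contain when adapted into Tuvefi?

4

After substitution the input is /tukʒɔtgfat/.
The unsyllabifiable consonants are /k/, /t/, /g/, /t/; each receives one epenthetic vowel.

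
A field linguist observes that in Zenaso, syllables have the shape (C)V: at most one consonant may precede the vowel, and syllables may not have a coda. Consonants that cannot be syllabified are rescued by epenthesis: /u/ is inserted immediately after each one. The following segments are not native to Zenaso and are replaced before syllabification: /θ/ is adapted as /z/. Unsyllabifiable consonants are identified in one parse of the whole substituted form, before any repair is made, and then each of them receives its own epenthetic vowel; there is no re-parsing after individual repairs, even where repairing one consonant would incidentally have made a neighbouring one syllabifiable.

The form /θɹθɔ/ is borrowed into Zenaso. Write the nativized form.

Substitution: /θ/ → /z/, giving /zɹzɔ/.
Under (C)V, the unsyllabifiable consonants are /z/, /ɹ/ (no codas are permitted; onsets are limited to one consonant).
Epenthesis after each stranded consonant: /z/ → /zu/, /ɹ/ → /ɹu/.

zuɹuzɔ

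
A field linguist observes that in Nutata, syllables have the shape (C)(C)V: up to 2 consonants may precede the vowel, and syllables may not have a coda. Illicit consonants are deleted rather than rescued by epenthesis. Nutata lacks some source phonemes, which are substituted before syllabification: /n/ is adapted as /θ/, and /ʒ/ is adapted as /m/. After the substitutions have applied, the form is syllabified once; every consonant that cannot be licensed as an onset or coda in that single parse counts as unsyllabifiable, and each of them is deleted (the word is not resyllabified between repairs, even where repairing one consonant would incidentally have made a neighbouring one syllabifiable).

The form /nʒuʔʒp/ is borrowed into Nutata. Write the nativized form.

θmu

Substitution: /n/ → /θ/, /ʒ/ → /m/, giving /θmuʔmp/.
Under (C)(C)V, the unsyllabifiable consonants are /ʔ/, /m/, /p/ (no codas are permitted; onsets may contain at most 2 consonants).
Deletion applies to /ʔ/, /m/, /p/.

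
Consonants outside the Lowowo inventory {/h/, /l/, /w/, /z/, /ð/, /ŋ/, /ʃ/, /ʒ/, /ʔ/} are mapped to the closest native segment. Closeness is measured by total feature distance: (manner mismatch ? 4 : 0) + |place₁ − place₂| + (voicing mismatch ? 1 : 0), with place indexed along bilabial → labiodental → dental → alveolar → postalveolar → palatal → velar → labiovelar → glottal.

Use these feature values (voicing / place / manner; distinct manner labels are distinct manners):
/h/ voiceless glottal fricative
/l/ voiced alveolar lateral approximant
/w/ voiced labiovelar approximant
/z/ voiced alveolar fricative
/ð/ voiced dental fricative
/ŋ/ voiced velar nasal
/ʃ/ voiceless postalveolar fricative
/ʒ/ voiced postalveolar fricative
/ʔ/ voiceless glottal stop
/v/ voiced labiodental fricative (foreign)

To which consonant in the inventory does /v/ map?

ð

/ð/ is closest: same manner (fricative), place distance 1 (labiodental→dental), same voicing; total 1. Next closest is /z/ at distance 2.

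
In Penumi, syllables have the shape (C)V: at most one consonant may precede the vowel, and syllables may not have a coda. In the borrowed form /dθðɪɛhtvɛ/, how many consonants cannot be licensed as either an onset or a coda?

4

Under (C)V, the unsyllabifiable consonants are /d/, /θ/, /h/, /t/ (no codas are permitted; onsets are limited to one consonant).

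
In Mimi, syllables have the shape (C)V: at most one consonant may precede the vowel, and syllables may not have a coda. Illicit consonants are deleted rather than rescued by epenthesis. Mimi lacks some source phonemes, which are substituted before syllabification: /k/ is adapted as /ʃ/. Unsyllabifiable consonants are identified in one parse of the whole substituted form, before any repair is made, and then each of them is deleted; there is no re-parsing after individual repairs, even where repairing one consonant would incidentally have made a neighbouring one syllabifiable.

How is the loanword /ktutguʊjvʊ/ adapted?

Substitution: /k/ → /ʃ/, giving /ʃtutguʊjvʊ/.
Syllabifying with onset maximization leaves /ʃ/, /t/, /j/ stranded (no codas are permitted; onsets are limited to one consonant).
Deletion applies to /ʃ/, /t/, /j/.

tuguʊvʊ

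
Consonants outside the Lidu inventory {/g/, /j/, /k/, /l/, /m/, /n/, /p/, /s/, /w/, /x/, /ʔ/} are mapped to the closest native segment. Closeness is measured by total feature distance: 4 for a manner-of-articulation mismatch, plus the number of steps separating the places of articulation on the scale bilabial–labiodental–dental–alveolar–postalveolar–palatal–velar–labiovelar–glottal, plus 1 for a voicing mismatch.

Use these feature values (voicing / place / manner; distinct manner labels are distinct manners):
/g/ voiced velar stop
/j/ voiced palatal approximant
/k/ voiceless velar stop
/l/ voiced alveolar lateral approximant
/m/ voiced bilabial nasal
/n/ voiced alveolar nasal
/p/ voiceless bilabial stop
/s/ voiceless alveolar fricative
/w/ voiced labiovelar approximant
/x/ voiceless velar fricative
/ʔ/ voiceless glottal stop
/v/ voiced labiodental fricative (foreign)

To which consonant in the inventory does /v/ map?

s

/s/ is closest: same manner (fricative), place distance 2 (labiodental→alveolar), voicing differs (+1); total 3. Next closest is /m/ at distance 5.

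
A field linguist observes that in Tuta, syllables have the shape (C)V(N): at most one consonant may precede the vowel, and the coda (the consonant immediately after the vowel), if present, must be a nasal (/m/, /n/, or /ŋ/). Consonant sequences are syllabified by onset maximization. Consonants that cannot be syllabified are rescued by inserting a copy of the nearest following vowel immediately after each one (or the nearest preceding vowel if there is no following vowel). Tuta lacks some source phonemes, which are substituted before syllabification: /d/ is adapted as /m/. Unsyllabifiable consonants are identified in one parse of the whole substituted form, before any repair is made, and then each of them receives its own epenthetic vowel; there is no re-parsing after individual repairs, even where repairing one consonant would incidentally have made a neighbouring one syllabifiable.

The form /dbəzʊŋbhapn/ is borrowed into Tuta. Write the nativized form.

məbəzʊŋbahapana

Substitution: /d/ → /m/, giving /mbəzʊŋbhapn/.
Syllabifying with onset maximization leaves /m/, /b/, /p/, /n/ stranded (only a nasal (/m/, /n/, or /ŋ/) is licensed in coda position; onsets are limited to one consonant).
Each unlicensed consonant becomes the onset of a new syllable: /m/ → /mə/, /b/ → /ba/, /p/ → /pa/, /n/ → /na/.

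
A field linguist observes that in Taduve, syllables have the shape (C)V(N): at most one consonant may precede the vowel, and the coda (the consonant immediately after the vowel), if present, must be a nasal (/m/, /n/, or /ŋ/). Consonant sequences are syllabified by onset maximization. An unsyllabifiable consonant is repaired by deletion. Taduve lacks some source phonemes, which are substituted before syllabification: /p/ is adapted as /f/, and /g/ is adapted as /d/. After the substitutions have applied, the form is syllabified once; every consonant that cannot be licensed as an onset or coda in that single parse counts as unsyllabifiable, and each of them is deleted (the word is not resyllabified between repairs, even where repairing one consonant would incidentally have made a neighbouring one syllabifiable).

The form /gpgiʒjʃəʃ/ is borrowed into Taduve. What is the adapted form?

diʃə

Substitution: /g/ → /d/, /p/ → /f/, giving /dfdiʒjʃəʃ/.
Syllabifying with onset maximization leaves /d/, /f/, /ʒ/, /j/, /ʃ/ stranded (only a nasal (/m/, /n/, or /ŋ/) is licensed in coda position; onsets are limited to one consonant).
Each unlicensed consonant is deleted: /d/, /f/, /ʒ/, /j/, /ʃ/.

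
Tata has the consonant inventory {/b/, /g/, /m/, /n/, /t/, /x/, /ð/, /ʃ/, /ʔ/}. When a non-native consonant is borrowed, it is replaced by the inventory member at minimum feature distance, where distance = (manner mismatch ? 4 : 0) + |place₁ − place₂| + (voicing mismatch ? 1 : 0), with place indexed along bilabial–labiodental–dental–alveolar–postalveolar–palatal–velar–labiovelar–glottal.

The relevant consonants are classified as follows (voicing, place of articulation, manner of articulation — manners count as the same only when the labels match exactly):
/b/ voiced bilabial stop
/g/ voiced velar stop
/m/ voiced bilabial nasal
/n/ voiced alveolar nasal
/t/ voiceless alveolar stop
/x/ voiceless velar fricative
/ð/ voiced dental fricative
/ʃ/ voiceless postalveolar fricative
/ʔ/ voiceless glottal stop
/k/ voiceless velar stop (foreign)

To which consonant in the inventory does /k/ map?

/g/ is closest: same manner (stop), place distance 0 (velar→velar), voicing differs (+1); total 1. Next closest is /ʔ/ at distance 2.

g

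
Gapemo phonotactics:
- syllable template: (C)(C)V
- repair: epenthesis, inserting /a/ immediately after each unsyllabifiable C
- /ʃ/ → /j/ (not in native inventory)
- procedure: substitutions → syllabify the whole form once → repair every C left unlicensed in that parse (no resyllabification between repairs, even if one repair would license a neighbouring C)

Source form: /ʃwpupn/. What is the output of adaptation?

Substitution: /ʃ/ → /j/, giving /jwpupn/.
Syllabifying with onset maximization leaves /j/, /p/, /n/ stranded (no codas are permitted; onsets may contain at most 2 consonants).
Inserting the epenthetic vowel yields /j/ → /ja/, /p/ → /pa/, /n/ → /na/.

jawpupana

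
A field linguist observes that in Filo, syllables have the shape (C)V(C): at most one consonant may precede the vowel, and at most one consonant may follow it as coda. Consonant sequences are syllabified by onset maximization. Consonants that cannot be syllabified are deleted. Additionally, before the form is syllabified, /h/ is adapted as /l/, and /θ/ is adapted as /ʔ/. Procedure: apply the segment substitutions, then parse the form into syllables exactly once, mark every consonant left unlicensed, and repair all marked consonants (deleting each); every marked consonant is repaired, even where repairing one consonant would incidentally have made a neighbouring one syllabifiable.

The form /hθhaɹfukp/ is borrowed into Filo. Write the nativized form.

laɹfuk

Substitution: /h/ → /l/, /θ/ → /ʔ/, giving /lʔlaɹfukp/.
Syllabifying with onset maximization leaves /l/, /ʔ/, /p/ stranded (at most one coda consonant is licensed; onsets are limited to one consonant).
Each unlicensed consonant is deleted: /l/, /ʔ/, /p/.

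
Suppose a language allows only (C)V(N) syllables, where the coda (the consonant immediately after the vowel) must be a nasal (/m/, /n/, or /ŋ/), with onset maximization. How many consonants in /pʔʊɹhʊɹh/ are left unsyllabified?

Under (C)V(N), the unsyllabifiable consonants are /p/, /ɹ/, /ɹ/, /h/ (only a nasal (/m/, /n/, or /ŋ/) is licensed in coda position; onsets are limited to one consonant).

4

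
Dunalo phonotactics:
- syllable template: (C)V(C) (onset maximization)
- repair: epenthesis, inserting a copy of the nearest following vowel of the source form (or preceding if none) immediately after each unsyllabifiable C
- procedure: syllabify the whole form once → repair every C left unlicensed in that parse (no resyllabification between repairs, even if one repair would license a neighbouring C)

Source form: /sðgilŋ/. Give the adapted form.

The consonants /s/, /ð/, /ŋ/ cannot be parsed into a legal (C)V(C) syllable (at most one coda consonant is licensed; onsets are limited to one consonant).
Epenthesis after each stranded consonant: /s/ → /si/, /ð/ → /ði/, /ŋ/ → /ŋi/.

siðigilŋi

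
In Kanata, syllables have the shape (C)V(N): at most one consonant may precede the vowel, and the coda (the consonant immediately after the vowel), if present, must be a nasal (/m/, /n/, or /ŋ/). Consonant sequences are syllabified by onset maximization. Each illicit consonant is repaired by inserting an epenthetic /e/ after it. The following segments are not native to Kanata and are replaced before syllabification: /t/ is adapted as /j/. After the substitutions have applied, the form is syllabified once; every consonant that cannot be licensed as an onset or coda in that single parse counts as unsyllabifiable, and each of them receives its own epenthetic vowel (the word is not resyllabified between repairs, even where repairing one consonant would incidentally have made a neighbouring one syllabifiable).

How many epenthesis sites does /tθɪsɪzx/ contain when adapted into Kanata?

3

After substitution the input is /jθɪsɪzx/.
The unsyllabifiable consonants are /j/, /z/, /x/; each receives one epenthetic vowel.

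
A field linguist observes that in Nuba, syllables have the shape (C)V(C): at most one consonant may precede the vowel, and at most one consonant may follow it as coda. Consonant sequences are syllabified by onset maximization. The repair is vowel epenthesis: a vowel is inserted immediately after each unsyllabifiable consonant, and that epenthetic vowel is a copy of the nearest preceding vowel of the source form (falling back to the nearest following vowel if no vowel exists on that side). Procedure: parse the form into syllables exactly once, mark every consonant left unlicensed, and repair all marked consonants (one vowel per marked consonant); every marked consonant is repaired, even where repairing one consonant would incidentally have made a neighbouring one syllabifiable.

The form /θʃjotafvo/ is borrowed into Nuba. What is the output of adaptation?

Syllabifying with onset maximization leaves /θ/, /ʃ/ stranded (at most one coda consonant is licensed; onsets are limited to one consonant).
Inserting the epenthetic vowel yields /θ/ → /θo/, /ʃ/ → /ʃo/.

θoʃojotafvo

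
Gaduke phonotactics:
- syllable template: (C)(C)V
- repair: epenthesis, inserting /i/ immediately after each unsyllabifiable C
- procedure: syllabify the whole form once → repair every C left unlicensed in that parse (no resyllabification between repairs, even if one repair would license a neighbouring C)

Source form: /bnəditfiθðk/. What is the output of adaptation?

The consonants /θ/, /ð/, /k/ cannot be parsed into a legal (C)(C)V syllable (no codas are permitted; onsets may contain at most 2 consonants).
Inserting the epenthetic vowel yields /θ/ → /θi/, /ð/ → /ði/, /k/ → /ki/.

bnəditfiθiðiki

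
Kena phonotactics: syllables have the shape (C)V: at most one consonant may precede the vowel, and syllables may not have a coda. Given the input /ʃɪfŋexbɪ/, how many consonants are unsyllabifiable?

2

Under (C)V, the unsyllabifiable consonants are /f/, /x/ (no codas are permitted; onsets are limited to one consonant).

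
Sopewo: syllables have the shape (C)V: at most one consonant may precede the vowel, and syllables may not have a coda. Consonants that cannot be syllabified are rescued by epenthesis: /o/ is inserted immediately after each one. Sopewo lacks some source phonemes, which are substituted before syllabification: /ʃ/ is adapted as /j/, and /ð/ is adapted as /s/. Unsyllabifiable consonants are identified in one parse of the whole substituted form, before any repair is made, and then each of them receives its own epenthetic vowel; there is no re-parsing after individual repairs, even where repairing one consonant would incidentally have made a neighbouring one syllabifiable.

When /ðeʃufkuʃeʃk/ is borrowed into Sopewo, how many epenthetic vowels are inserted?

3

After substitution the input is /sejufkujejk/.
The unsyllabifiable consonants are /f/, /j/, /k/; each receives one epenthetic vowel.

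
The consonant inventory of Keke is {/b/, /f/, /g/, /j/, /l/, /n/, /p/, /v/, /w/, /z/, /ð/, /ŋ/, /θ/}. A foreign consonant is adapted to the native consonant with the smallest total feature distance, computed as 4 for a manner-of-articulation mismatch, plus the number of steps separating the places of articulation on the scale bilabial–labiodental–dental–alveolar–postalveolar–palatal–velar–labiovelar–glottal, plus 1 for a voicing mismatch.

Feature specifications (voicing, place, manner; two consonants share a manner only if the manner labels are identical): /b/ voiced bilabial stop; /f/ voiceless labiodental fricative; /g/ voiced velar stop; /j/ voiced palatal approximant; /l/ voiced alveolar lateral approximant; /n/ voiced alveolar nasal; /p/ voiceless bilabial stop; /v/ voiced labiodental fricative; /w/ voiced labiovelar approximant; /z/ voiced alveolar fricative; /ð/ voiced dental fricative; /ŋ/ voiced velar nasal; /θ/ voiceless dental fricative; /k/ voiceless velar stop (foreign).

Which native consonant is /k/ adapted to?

g

/g/ is closest: same manner (stop), place distance 0 (velar→velar), voicing differs (+1); total 1. Next closest is /ŋ/ at distance 5.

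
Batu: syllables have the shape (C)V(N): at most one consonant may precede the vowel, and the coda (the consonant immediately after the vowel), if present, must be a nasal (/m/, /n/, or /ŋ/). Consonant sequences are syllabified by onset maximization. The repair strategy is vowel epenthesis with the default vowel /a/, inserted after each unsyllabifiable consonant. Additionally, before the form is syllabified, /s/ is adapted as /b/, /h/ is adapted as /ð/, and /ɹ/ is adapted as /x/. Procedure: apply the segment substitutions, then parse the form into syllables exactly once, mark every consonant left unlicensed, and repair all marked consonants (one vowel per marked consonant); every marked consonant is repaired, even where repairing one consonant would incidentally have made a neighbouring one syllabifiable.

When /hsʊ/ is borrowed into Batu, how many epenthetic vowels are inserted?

1

After substitution the input is /ðbʊ/.
The unsyllabifiable consonants are /ð/; each receives one epenthetic vowel.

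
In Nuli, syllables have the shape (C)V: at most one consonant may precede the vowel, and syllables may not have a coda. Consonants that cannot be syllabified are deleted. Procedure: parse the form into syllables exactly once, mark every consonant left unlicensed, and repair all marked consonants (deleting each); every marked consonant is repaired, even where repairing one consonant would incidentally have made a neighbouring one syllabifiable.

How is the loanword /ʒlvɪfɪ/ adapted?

vɪfɪ

Under (C)V, the unsyllabifiable consonants are /ʒ/, /l/ (no codas are permitted; onsets are limited to one consonant).
Deleting the stranded consonants removes /ʒ/, /l/.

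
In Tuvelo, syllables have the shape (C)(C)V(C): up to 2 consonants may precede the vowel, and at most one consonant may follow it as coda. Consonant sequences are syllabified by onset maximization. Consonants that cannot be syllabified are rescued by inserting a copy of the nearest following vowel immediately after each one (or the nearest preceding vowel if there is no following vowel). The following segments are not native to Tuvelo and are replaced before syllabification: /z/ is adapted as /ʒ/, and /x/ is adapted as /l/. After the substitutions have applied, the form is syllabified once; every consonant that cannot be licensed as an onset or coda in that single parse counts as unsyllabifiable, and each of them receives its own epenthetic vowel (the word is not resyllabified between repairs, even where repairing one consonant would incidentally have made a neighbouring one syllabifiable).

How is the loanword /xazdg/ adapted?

Substitution: /x/ → /l/, /z/ → /ʒ/, giving /laʒdg/.
Syllabifying with onset maximization leaves /d/, /g/ stranded (at most one coda consonant is licensed; onsets may contain at most 2 consonants).
Epenthesis after each stranded consonant: /d/ → /da/, /g/ → /ga/.

laʒdaga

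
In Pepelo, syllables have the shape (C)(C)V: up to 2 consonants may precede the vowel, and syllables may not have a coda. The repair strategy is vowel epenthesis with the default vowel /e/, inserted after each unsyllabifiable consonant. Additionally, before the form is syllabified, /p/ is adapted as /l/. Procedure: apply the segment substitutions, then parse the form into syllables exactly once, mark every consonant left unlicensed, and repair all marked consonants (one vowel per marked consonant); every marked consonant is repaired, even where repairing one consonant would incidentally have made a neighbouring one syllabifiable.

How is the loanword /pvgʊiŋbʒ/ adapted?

levgʊiŋebeʒe

Substitution: /p/ → /l/, giving /lvgʊiŋbʒ/.
The consonants /l/, /ŋ/, /b/, /ʒ/ cannot be parsed into a legal (C)(C)V syllable (no codas are permitted; onsets may contain at most 2 consonants).
Epenthesis after each stranded consonant: /l/ → /le/, /ŋ/ → /ŋe/, /b/ → /be/, /ʒ/ → /ʒe/.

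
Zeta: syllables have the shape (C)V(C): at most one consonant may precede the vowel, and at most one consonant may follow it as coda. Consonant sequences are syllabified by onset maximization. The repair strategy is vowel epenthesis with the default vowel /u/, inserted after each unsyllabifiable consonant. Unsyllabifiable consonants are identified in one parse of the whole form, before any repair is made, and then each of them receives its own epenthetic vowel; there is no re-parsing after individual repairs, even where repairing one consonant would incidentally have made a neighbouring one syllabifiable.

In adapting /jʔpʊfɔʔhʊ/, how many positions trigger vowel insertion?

2

The unsyllabifiable consonants are /j/, /ʔ/; each receives one epenthetic vowel.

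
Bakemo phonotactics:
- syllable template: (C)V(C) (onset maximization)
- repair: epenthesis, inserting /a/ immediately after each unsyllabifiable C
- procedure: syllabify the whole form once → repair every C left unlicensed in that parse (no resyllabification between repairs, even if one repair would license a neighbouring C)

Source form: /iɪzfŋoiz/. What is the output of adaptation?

Under (C)V(C), the unsyllabifiable consonants are /f/ (at most one coda consonant is licensed; onsets are limited to one consonant).
Epenthesis after each stranded consonant: /f/ → /fa/.

iɪzfaŋoiz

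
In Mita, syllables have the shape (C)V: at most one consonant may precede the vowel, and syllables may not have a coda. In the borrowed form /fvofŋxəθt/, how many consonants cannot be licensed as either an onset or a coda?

5

The consonants /f/, /f/, /ŋ/, /θ/, /t/ cannot be parsed into a legal (C)V syllable (no codas are permitted; onsets are limited to one consonant).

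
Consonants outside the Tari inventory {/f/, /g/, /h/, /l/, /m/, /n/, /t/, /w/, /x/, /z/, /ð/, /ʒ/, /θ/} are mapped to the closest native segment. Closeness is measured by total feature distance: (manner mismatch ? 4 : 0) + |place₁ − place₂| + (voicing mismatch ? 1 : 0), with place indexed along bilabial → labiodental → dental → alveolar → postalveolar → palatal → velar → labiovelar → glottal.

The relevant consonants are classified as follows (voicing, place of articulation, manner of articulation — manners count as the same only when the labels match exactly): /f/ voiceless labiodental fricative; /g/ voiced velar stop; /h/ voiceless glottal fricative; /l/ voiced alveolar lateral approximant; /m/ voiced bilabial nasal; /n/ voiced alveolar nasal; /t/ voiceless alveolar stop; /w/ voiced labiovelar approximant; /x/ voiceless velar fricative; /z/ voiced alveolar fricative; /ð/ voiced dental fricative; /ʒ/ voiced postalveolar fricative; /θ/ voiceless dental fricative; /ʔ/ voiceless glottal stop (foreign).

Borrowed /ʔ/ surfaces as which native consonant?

g

/g/ is closest: same manner (stop), place distance 2 (glottal→velar), voicing differs (+1); total 3. Next closest is /h/ at distance 4.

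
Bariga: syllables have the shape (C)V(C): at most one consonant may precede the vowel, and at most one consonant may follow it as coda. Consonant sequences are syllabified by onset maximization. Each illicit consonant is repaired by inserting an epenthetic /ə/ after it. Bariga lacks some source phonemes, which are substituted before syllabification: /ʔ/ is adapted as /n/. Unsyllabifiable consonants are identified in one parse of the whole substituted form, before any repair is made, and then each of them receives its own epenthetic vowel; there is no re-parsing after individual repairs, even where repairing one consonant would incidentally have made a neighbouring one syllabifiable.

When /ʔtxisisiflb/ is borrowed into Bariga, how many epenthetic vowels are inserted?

4

After substitution the input is /ntxisisiflb/.
The unsyllabifiable consonants are /n/, /t/, /l/, /b/; each receives one epenthetic vowel.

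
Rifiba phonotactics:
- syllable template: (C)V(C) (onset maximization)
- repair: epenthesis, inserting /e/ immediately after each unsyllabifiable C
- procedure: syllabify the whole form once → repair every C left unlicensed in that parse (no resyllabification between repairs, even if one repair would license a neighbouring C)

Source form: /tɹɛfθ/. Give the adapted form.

Syllabifying with onset maximization leaves /t/, /θ/ stranded (at most one coda consonant is licensed; onsets are limited to one consonant).
Each unlicensed consonant becomes the onset of a new syllable: /t/ → /te/, /θ/ → /θe/.

teɹɛfθe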